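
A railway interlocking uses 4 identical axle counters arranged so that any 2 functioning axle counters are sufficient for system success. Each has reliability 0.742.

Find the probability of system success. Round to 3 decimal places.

0.945

R = Σ_{i=2}^{4} C(4,i) p^i (1−p)^{4−i} with p = 0.742
C(4,2)·0.742^2·0.258^2 = 0.21989
C(4,3)·0.742^3·0.258^1 = 0.42159
C(4,4)·0.742^4·0.258^0 = 0.30312
Sum = 0.945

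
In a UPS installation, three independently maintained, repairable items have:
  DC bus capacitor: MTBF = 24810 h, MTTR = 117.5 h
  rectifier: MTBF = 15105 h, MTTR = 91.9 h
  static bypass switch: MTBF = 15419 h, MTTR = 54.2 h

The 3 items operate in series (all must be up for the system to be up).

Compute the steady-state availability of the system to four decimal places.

A(DC bus capacitor) = MTBF/(MTBF+MTTR) = 24810/(24810+117.5) = 0.995286
A(rectifier) = MTBF/(MTBF+MTTR) = 15105/(15105+91.9) = 0.993953
A(static bypass switch) = MTBF/(MTBF+MTTR) = 15419/(15419+54.2) = 0.996497
Series availability: 0.995286 × 0.993953 × 0.996497 = 0.9858

0.9858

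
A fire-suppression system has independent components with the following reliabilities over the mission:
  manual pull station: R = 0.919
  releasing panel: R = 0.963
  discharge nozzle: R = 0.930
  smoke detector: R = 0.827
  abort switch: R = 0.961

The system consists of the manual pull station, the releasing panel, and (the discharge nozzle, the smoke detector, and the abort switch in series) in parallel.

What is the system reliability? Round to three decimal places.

0.999

Series (discharge nozzle, smoke detector, and abort switch): 0.93000 × 0.82700 × 0.96100 = 0.73911
Parallel (manual pull station, releasing panel, and [0.73911]): 1 − (1 − 0.91900)(1 − 0.96300)(1 − 0.73911) = 0.999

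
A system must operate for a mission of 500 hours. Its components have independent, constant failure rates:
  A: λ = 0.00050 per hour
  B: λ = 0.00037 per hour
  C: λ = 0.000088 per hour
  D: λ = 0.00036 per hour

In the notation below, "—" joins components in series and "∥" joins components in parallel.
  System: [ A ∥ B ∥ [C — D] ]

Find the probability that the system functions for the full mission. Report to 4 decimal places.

0.9925

R(A) = exp(−0.00050 × 500) = 0.778801
R(B) = exp(−0.00037 × 500) = 0.831104
R(C) = exp(−0.000088 × 500) = 0.956954
R(D) = exp(−0.00036 × 500) = 0.835270
Series (C and D): 0.956954 × 0.835270 = 0.799315
Parallel (A, B, and [0.799315]): 1 − (1 − 0.778801)(1 − 0.831104)(1 − 0.799315) = 0.9925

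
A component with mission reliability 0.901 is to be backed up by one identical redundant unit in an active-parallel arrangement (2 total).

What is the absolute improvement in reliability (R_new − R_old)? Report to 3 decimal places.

R_before = 0.901
R_after = 1 − (1 − 0.901)^2 = 0.990
ΔR = 0.990 − 0.901 = 0.089

0.089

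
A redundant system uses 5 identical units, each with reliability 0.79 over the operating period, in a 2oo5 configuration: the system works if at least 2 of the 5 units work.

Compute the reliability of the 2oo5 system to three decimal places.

0.992

R = Σ_{i=2}^{5} C(5,i) p^i (1−p)^{5−i} with p = 0.79
C(5,2)·0.79^2·0.21^3 = 0.05780
C(5,3)·0.79^3·0.21^2 = 0.21743
C(5,4)·0.79^4·0.21^1 = 0.40898
C(5,5)·0.79^5·0.21^0 = 0.30771
Sum = 0.992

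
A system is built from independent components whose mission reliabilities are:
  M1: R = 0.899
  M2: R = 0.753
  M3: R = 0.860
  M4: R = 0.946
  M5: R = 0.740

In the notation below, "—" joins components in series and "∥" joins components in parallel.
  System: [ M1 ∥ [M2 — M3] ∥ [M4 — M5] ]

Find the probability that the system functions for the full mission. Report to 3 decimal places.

Series (M2 and M3): 0.75300 × 0.86000 = 0.64758
Series (M4 and M5): 0.94600 × 0.74000 = 0.70004
Parallel (M1, [0.64758], and [0.70004]): 1 − (1 − 0.89900)(1 − 0.64758)(1 − 0.70004) = 0.989

0.989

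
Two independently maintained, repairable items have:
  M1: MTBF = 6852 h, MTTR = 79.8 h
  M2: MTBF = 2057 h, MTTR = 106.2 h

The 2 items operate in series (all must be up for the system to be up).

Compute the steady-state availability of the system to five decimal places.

0.93996

A(M1) = MTBF/(MTBF+MTTR) = 6852/(6852+79.8) = 0.988488
A(M2) = MTBF/(MTBF+MTTR) = 2057/(2057+106.2) = 0.950906
Series availability: 0.988488 × 0.950906 = 0.93996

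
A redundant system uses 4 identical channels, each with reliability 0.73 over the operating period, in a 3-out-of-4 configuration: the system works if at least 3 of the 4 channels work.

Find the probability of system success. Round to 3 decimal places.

R = Σ_{i=3}^{4} C(4,i) p^i (1−p)^{4−i} with p = 0.73
C(4,3)·0.73^3·0.27^1 = 0.42014
C(4,4)·0.73^4·0.27^0 = 0.28398
Sum = 0.704

0.704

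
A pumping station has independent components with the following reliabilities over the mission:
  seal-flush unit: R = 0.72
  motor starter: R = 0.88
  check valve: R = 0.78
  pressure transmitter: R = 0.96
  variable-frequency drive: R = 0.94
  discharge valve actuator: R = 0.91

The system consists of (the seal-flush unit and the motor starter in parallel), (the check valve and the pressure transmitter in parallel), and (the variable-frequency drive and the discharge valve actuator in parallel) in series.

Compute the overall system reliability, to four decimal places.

0.9527

Parallel (seal-flush unit and motor starter): 1 − (1 − 0.720000)(1 − 0.880000) = 0.966400
Parallel (check valve and pressure transmitter): 1 − (1 − 0.780000)(1 − 0.960000) = 0.991200
Parallel (variable-frequency drive and discharge valve actuator): 1 − (1 − 0.940000)(1 − 0.910000) = 0.994600
Series ([0.966400], [0.991200], and [0.994600]): 0.966400 × 0.991200 × 0.994600 = 0.9527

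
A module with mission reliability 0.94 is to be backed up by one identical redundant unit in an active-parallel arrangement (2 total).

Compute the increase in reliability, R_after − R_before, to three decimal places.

0.056

R_before = 0.94
R_after = 1 − (1 − 0.94)^2 = 0.996
ΔR = 0.996 − 0.94 = 0.056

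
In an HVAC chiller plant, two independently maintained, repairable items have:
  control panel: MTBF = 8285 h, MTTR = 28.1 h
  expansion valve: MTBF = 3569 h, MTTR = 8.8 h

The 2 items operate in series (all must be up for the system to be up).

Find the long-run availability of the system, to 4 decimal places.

A(control panel) = MTBF/(MTBF+MTTR) = 8285/(8285+28.1) = 0.996620
A(expansion valve) = MTBF/(MTBF+MTTR) = 3569/(3569+8.8) = 0.997540
Series availability: 0.996620 × 0.997540 = 0.9942

0.9942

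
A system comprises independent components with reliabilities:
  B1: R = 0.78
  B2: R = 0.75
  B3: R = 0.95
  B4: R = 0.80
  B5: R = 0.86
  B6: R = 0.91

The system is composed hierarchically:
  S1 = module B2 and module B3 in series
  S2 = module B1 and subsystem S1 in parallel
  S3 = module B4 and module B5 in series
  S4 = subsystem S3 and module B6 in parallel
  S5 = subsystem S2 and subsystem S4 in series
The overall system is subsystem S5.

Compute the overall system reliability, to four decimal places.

0.9104

Series (B2 and B3): 0.750000 × 0.950000 = 0.712500
Parallel (B1 and [0.712500]): 1 − (1 − 0.780000)(1 − 0.712500) = 0.936750
Series (B4 and B5): 0.800000 × 0.860000 = 0.688000
Parallel ([0.688000] and B6): 1 − (1 − 0.688000)(1 − 0.910000) = 0.971920
Series ([0.936750] and [0.971920]): 0.936750 × 0.971920 = 0.9104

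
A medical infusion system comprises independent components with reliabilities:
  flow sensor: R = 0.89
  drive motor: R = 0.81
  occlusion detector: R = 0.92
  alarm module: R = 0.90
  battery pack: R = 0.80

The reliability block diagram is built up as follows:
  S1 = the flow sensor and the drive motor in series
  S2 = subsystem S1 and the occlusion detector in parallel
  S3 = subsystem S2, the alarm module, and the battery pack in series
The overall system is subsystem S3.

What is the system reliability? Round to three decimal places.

0.704

Series (flow sensor and drive motor): 0.89000 × 0.81000 = 0.72090
Parallel ([0.72090] and occlusion detector): 1 − (1 − 0.72090)(1 − 0.92000) = 0.97767
Series ([0.97767], alarm module, and battery pack): 0.97767 × 0.90000 × 0.80000 = 0.704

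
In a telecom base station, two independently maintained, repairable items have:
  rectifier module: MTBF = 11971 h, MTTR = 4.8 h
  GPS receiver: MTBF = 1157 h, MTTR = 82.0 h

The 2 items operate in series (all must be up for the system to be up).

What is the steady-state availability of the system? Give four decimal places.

0.9334

A(rectifier module) = MTBF/(MTBF+MTTR) = 11971/(11971+4.8) = 0.999599
A(GPS receiver) = MTBF/(MTBF+MTTR) = 1157/(1157+82.0) = 0.933818
Series availability: 0.999599 × 0.933818 = 0.9334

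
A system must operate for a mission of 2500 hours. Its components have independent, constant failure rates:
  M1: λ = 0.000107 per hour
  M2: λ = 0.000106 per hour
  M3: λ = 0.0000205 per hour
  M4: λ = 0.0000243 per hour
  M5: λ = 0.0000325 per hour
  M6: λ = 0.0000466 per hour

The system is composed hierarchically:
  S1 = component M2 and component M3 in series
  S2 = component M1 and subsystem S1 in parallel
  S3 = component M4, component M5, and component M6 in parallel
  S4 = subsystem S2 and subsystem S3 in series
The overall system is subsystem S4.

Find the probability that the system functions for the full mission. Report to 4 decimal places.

0.9359

R(M1) = exp(−0.000107 × 2500) = 0.765290
R(M2) = exp(−0.000106 × 2500) = 0.767206
R(M3) = exp(−0.0000205 × 2500) = 0.950041
R(M4) = exp(−0.0000243 × 2500) = 0.941058
R(M5) = exp(−0.0000325 × 2500) = 0.921963
R(M6) = exp(−0.0000466 × 2500) = 0.890030
Series (M2 and M3): 0.767206 × 0.950041 = 0.728877
Parallel (M1 and [0.728877]): 1 − (1 − 0.765290)(1 − 0.728877) = 0.936365
Parallel (M4, M5, and M6): 1 − (1 − 0.941058)(1 − 0.921963)(1 − 0.890030) = 0.999494
Series ([0.936365] and [0.999494]): 0.936365 × 0.999494 = 0.9359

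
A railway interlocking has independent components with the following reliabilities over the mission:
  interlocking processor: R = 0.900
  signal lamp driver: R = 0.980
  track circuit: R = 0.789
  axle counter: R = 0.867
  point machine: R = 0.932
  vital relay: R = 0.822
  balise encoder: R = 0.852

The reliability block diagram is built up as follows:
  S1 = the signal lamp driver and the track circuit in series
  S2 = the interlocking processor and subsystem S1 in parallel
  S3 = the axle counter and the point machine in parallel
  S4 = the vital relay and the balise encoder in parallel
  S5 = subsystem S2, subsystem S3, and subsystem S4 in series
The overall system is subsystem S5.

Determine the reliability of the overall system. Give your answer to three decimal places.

0.943

Series (signal lamp driver and track circuit): 0.98000 × 0.78900 = 0.77322
Parallel (interlocking processor and [0.77322]): 1 − (1 − 0.90000)(1 − 0.77322) = 0.97732
Parallel (axle counter and point machine): 1 − (1 − 0.86700)(1 − 0.93200) = 0.99096
Parallel (vital relay and balise encoder): 1 − (1 − 0.82200)(1 − 0.85200) = 0.97366
Series ([0.97732], [0.99096], and [0.97366]): 0.97732 × 0.99096 × 0.97366 = 0.943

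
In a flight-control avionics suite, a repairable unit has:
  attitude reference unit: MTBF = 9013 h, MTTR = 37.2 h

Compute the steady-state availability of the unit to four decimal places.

A(attitude reference unit) = MTBF/(MTBF+MTTR) = 9013/(9013+37.2) = 0.9959

0.9959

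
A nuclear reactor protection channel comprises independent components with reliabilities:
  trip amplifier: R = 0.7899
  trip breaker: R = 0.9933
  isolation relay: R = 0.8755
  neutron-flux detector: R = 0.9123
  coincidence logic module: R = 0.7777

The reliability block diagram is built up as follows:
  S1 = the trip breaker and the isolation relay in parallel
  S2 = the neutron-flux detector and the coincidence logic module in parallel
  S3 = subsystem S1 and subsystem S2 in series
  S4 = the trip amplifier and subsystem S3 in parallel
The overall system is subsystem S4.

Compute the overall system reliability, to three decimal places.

0.996

Parallel (trip breaker and isolation relay): 1 − (1 − 0.99330)(1 − 0.87550) = 0.99917
Parallel (neutron-flux detector and coincidence logic module): 1 − (1 − 0.91230)(1 − 0.77770) = 0.98050
Series ([0.99917] and [0.98050]): 0.99917 × 0.98050 = 0.97969
Parallel (trip amplifier and [0.97969]): 1 − (1 − 0.78990)(1 − 0.97969) = 0.996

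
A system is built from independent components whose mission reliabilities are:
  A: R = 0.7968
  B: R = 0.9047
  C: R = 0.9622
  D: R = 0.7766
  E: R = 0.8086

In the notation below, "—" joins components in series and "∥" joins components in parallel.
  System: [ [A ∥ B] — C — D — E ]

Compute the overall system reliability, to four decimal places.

Parallel (A and B): 1 − (1 − 0.796800)(1 − 0.904700) = 0.980635
Series ([0.980635], C, D, and E): 0.980635 × 0.962200 × 0.776600 × 0.808600 = 0.5925

0.5925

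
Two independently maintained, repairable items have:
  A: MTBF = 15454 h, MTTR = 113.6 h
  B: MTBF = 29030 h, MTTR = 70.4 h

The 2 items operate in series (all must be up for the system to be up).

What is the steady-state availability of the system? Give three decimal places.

0.990

A(A) = MTBF/(MTBF+MTTR) = 15454/(15454+113.6) = 0.992703
A(B) = MTBF/(MTBF+MTTR) = 29030/(29030+70.4) = 0.997581
Series availability: 0.992703 × 0.997581 = 0.990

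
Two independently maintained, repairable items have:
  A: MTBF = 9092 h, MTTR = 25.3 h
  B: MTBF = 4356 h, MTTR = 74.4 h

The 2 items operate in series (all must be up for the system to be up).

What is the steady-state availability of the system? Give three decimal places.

0.980

A(A) = MTBF/(MTBF+MTTR) = 9092/(9092+25.3) = 0.997225
A(B) = MTBF/(MTBF+MTTR) = 4356/(4356+74.4) = 0.983207
Series availability: 0.997225 × 0.983207 = 0.980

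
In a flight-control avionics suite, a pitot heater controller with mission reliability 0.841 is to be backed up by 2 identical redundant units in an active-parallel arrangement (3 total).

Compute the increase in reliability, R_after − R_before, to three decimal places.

R_before = 0.841
R_after = 1 − (1 − 0.841)^3 = 0.996
ΔR = 0.996 − 0.841 = 0.155

0.155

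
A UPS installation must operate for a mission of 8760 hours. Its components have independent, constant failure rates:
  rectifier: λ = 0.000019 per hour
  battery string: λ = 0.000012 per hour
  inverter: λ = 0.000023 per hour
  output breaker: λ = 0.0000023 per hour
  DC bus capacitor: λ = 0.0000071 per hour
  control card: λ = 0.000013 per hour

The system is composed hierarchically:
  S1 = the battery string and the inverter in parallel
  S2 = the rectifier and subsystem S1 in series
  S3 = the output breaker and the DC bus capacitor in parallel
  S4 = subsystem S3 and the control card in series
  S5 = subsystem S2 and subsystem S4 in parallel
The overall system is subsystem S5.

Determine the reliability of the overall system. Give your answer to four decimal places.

0.9817

R(rectifier) = exp(−0.000019 × 8760) = 0.846674
R(battery string) = exp(−0.000012 × 8760) = 0.900216
R(inverter) = exp(−0.000023 × 8760) = 0.817520
R(output breaker) = exp(−0.0000023 × 8760) = 0.980054
R(DC bus capacitor) = exp(−0.0000071 × 8760) = 0.939699
R(control card) = exp(−0.000013 × 8760) = 0.892365
Parallel (battery string and inverter): 1 − (1 − 0.900216)(1 − 0.817520) = 0.981791
Series (rectifier and [0.981791]): 0.846674 × 0.981791 = 0.831257
Parallel (output breaker and DC bus capacitor): 1 − (1 − 0.980054)(1 − 0.939699) = 0.998797
Series ([0.998797] and control card): 0.998797 × 0.892365 = 0.891291
Parallel ([0.831257] and [0.891291]): 1 − (1 − 0.831257)(1 − 0.891291) = 0.9817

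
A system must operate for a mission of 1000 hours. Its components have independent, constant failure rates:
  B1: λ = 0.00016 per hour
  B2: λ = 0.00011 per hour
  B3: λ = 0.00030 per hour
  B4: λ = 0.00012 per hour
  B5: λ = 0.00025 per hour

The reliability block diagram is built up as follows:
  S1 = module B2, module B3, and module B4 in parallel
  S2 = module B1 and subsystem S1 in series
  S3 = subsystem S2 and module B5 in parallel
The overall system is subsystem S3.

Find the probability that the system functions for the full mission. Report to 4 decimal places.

0.9667

R(B1) = exp(−0.00016 × 1000) = 0.852144
R(B2) = exp(−0.00011 × 1000) = 0.895834
R(B3) = exp(−0.00030 × 1000) = 0.740818
R(B4) = exp(−0.00012 × 1000) = 0.886920
R(B5) = exp(−0.00025 × 1000) = 0.778801
Parallel (B2, B3, and B4): 1 − (1 − 0.895834)(1 − 0.740818)(1 − 0.886920) = 0.996947
Series (B1 and [0.996947]): 0.852144 × 0.996947 = 0.849542
Parallel ([0.849542] and B5): 1 − (1 − 0.849542)(1 − 0.778801) = 0.9667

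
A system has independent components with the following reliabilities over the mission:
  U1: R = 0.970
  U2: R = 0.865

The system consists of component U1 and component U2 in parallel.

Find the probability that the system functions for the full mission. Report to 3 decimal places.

0.996

Parallel (U1 and U2): 1 − (1 − 0.97000)(1 − 0.86500) = 0.996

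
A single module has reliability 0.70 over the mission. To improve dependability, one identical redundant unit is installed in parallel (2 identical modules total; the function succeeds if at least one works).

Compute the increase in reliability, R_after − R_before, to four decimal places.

0.2100

R_before = 0.70
R_after = 1 − (1 − 0.70)^2 = 0.9100
ΔR = 0.9100 − 0.70 = 0.2100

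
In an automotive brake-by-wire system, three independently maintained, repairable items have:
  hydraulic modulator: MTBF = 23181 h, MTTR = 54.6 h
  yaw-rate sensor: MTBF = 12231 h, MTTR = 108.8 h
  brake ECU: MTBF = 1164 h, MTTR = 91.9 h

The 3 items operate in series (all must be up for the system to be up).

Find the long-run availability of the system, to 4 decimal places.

A(hydraulic modulator) = MTBF/(MTBF+MTTR) = 23181/(23181+54.6) = 0.997650
A(yaw-rate sensor) = MTBF/(MTBF+MTTR) = 12231/(12231+108.8) = 0.991183
A(brake ECU) = MTBF/(MTBF+MTTR) = 1164/(1164+91.9) = 0.926825
Series availability: 0.997650 × 0.991183 × 0.926825 = 0.9165

0.9165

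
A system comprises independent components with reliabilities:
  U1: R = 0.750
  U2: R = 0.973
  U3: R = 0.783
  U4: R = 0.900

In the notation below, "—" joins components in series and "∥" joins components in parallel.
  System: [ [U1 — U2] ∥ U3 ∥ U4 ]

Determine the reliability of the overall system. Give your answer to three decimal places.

0.994

Series (U1 and U2): 0.75000 × 0.97300 = 0.72975
Parallel ([0.72975], U3, and U4): 1 − (1 − 0.72975)(1 − 0.78300)(1 − 0.90000) = 0.994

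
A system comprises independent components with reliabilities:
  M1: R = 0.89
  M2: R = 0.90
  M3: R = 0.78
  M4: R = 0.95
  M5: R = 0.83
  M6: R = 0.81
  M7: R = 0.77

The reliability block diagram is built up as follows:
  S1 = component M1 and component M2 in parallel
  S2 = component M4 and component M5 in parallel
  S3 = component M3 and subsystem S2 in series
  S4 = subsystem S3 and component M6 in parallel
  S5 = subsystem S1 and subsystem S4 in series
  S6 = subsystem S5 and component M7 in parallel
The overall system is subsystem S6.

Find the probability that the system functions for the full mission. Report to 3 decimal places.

Parallel (M1 and M2): 1 − (1 − 0.89000)(1 − 0.90000) = 0.98900
Parallel (M4 and M5): 1 − (1 − 0.95000)(1 − 0.83000) = 0.99150
Series (M3 and [0.99150]): 0.78000 × 0.99150 = 0.77337
Parallel ([0.77337] and M6): 1 − (1 − 0.77337)(1 − 0.81000) = 0.95694
Series ([0.98900] and [0.95694]): 0.98900 × 0.95694 = 0.94641
Parallel ([0.94641] and M7): 1 − (1 − 0.94641)(1 − 0.77000) = 0.988

0.988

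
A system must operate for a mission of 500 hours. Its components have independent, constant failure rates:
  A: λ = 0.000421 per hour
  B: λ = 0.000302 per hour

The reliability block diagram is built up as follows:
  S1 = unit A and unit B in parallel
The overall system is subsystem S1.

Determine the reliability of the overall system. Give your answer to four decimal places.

0.9734

R(A) = exp(−0.000421 × 500) = 0.810179
R(B) = exp(−0.000302 × 500) = 0.859848
Parallel (A and B): 1 − (1 − 0.810179)(1 − 0.859848) = 0.9734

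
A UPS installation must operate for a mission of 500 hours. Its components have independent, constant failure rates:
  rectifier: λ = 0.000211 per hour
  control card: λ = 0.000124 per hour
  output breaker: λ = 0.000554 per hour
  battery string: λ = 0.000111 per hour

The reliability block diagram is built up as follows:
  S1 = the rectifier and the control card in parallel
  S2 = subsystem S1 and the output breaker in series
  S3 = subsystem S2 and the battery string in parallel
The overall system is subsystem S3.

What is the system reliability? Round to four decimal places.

R(rectifier) = exp(−0.000211 × 500) = 0.899874
R(control card) = exp(−0.000124 × 500) = 0.939883
R(output breaker) = exp(−0.000554 × 500) = 0.758054
R(battery string) = exp(−0.000111 × 500) = 0.946012
Parallel (rectifier and control card): 1 − (1 − 0.899874)(1 − 0.939883) = 0.993981
Series ([0.993981] and output breaker): 0.993981 × 0.758054 = 0.753491
Parallel ([0.753491] and battery string): 1 − (1 − 0.753491)(1 − 0.946012) = 0.9867

0.9867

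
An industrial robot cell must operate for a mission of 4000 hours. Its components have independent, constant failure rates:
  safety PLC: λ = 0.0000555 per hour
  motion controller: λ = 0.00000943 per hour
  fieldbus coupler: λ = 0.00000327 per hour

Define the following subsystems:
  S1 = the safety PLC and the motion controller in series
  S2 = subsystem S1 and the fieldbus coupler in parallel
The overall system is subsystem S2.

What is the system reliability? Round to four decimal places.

R(safety PLC) = exp(−0.0000555 × 4000) = 0.800915
R(motion controller) = exp(−0.00000943 × 4000) = 0.962983
R(fieldbus coupler) = exp(−0.00000327 × 4000) = 0.987005
Series (safety PLC and motion controller): 0.800915 × 0.962983 = 0.771268
Parallel ([0.771268] and fieldbus coupler): 1 − (1 − 0.771268)(1 − 0.987005) = 0.9970

0.9970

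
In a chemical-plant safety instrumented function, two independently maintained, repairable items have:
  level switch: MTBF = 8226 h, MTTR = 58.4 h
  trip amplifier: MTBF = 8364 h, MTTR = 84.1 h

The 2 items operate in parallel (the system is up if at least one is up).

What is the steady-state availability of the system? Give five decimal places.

0.99993

A(level switch) = MTBF/(MTBF+MTTR) = 8226/(8226+58.4) = 0.992951
A(trip amplifier) = MTBF/(MTBF+MTTR) = 8364/(8364+84.1) = 0.990045
Parallel availability: 1 − (1 − 0.992951)(1 − 0.990045) = 0.99993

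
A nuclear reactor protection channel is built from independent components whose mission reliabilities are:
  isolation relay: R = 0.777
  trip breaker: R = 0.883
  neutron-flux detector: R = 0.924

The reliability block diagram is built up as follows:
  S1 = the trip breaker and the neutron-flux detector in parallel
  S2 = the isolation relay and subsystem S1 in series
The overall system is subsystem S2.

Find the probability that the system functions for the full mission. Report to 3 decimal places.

0.770

Parallel (trip breaker and neutron-flux detector): 1 − (1 − 0.88300)(1 − 0.92400) = 0.99111
Series (isolation relay and [0.99111]): 0.77700 × 0.99111 = 0.770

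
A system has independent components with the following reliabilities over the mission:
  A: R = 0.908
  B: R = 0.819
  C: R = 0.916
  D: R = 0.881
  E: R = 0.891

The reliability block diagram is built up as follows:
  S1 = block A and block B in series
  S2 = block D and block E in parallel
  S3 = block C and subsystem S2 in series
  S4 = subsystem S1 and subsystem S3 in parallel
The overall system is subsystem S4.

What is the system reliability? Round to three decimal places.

0.975

Series (A and B): 0.90800 × 0.81900 = 0.74365
Parallel (D and E): 1 − (1 − 0.88100)(1 − 0.89100) = 0.98703
Series (C and [0.98703]): 0.91600 × 0.98703 = 0.90412
Parallel ([0.74365] and [0.90412]): 1 − (1 − 0.74365)(1 − 0.90412) = 0.975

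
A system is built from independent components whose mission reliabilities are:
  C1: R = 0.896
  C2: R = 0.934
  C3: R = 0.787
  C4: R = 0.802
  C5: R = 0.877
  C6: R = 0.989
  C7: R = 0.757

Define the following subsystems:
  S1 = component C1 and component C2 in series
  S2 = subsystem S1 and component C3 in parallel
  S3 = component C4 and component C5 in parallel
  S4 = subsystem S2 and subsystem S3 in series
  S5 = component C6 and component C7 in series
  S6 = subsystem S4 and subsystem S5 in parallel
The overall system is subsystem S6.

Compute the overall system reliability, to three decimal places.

Series (C1 and C2): 0.89600 × 0.93400 = 0.83686
Parallel ([0.83686] and C3): 1 − (1 − 0.83686)(1 − 0.78700) = 0.96525
Parallel (C4 and C5): 1 − (1 − 0.80200)(1 − 0.87700) = 0.97565
Series ([0.96525] and [0.97565]): 0.96525 × 0.97565 = 0.94175
Series (C6 and C7): 0.98900 × 0.75700 = 0.74867
Parallel ([0.94175] and [0.74867]): 1 − (1 − 0.94175)(1 − 0.74867) = 0.985

0.985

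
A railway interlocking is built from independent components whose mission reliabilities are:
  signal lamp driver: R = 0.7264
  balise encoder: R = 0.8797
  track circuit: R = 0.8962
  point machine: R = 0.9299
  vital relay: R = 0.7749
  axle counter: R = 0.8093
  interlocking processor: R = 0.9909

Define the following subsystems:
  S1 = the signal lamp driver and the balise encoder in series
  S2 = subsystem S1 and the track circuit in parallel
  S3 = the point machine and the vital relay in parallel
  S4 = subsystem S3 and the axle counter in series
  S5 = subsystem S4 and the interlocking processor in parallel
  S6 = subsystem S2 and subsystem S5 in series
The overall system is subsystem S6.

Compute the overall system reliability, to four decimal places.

0.9607

Series (signal lamp driver and balise encoder): 0.726400 × 0.879700 = 0.639014
Parallel ([0.639014] and track circuit): 1 − (1 − 0.639014)(1 − 0.896200) = 0.962530
Parallel (point machine and vital relay): 1 − (1 − 0.929900)(1 − 0.774900) = 0.984220
Series ([0.984220] and axle counter): 0.984220 × 0.809300 = 0.796529
Parallel ([0.796529] and interlocking processor): 1 − (1 − 0.796529)(1 − 0.990900) = 0.998148
Series ([0.962530] and [0.998148]): 0.962530 × 0.998148 = 0.9607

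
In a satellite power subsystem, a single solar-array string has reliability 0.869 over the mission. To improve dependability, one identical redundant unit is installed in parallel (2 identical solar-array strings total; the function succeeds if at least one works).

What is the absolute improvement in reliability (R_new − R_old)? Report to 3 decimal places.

R_before = 0.869
R_after = 1 − (1 − 0.869)^2 = 0.983
ΔR = 0.983 − 0.869 = 0.114

0.114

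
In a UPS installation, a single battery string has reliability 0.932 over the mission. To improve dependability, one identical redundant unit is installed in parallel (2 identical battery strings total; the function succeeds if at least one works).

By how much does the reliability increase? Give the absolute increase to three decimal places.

0.063

R_before = 0.932
R_after = 1 − (1 − 0.932)^2 = 0.995
ΔR = 0.995 − 0.932 = 0.063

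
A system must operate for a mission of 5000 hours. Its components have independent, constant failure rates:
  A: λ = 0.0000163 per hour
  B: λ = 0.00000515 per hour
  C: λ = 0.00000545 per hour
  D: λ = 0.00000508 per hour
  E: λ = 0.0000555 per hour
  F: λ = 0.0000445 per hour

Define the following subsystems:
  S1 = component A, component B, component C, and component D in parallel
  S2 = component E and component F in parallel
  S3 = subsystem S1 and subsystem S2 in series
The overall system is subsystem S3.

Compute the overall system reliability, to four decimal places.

R(A) = exp(−0.0000163 × 5000) = 0.921733
R(B) = exp(−0.00000515 × 5000) = 0.974579
R(C) = exp(−0.00000545 × 5000) = 0.973118
R(D) = exp(−0.00000508 × 5000) = 0.974920
R(E) = exp(−0.0000555 × 5000) = 0.757676
R(F) = exp(−0.0000445 × 5000) = 0.800515
Parallel (A, B, C, and D): 1 − (1 − 0.921733)(1 − 0.974579)(1 − 0.973118)(1 − 0.974920) = 0.999999
Parallel (E and F): 1 − (1 − 0.757676)(1 − 0.800515) = 0.951660
Series ([0.999999] and [0.951660]): 0.999999 × 0.951660 = 0.9517

0.9517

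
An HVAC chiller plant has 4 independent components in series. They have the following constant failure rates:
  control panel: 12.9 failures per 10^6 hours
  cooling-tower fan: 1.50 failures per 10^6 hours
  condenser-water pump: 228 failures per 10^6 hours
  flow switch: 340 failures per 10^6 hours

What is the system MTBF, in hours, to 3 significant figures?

1720

Series of exponential components: λ_sys = Σ λ_i
λ_sys = 0.0000129 + 0.00000150 + 0.000228 + 0.000340 = 5.8240e-04 /h
MTBF = 1 / λ_sys = 1720 h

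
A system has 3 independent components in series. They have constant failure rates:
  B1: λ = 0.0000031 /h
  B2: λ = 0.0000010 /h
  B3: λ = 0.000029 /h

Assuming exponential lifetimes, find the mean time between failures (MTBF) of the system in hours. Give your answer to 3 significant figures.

Series of exponential components: λ_sys = Σ λ_i
λ_sys = 0.0000031 + 0.0000010 + 0.000029 = 3.3100e-05 /h
MTBF = 1 / λ_sys = 30200 h

30200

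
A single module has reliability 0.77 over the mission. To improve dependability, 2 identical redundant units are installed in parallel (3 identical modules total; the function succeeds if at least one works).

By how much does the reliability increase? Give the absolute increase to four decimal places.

R_before = 0.77
R_after = 1 − (1 − 0.77)^3 = 0.9878
ΔR = 0.9878 − 0.77 = 0.2178

0.2178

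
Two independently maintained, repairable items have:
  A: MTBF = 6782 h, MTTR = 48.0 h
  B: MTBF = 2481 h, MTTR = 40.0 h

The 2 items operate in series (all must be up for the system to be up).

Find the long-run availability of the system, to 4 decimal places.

A(A) = MTBF/(MTBF+MTTR) = 6782/(6782+48.0) = 0.992972
A(B) = MTBF/(MTBF+MTTR) = 2481/(2481+40.0) = 0.984133
Series availability: 0.992972 × 0.984133 = 0.9772

0.9772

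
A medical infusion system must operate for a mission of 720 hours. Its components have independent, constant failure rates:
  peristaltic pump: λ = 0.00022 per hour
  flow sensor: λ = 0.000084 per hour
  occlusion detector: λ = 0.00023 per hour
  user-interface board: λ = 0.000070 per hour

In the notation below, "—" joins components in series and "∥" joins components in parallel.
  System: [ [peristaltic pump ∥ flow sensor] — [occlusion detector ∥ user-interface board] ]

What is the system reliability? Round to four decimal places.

R(peristaltic pump) = exp(−0.00022 × 720) = 0.853508
R(flow sensor) = exp(−0.000084 × 720) = 0.941313
R(occlusion detector) = exp(−0.00023 × 720) = 0.847385
R(user-interface board) = exp(−0.000070 × 720) = 0.950849
Parallel (peristaltic pump and flow sensor): 1 − (1 − 0.853508)(1 − 0.941313) = 0.991403
Parallel (occlusion detector and user-interface board): 1 − (1 − 0.847385)(1 − 0.950849) = 0.992499
Series ([0.991403] and [0.992499]): 0.991403 × 0.992499 = 0.9840

0.9840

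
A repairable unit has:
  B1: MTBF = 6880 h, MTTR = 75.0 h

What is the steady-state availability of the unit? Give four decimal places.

A(B1) = MTBF/(MTBF+MTTR) = 6880/(6880+75.0) = 0.9892

0.9892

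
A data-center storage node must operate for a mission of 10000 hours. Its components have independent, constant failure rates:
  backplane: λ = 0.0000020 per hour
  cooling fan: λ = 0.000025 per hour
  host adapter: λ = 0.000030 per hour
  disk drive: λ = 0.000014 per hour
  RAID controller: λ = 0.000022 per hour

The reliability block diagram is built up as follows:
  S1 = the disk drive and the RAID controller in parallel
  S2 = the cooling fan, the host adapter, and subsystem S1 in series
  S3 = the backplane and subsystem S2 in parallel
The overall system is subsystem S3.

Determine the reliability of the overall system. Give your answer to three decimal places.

R(backplane) = exp(−0.0000020 × 10000) = 0.98020
R(cooling fan) = exp(−0.000025 × 10000) = 0.77880
R(host adapter) = exp(−0.000030 × 10000) = 0.74082
R(disk drive) = exp(−0.000014 × 10000) = 0.86936
R(RAID controller) = exp(−0.000022 × 10000) = 0.80252
Parallel (disk drive and RAID controller): 1 − (1 − 0.86936)(1 − 0.80252) = 0.97420
Series (cooling fan, host adapter, and [0.97420]): 0.77880 × 0.74082 × 0.97420 = 0.56207
Parallel (backplane and [0.56207]): 1 − (1 − 0.98020)(1 − 0.56207) = 0.991

0.991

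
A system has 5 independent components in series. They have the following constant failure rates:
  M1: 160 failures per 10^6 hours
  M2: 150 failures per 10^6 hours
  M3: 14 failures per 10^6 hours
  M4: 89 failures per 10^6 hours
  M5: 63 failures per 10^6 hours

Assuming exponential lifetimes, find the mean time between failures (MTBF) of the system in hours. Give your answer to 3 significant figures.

Series of exponential components: λ_sys = Σ λ_i
λ_sys = 0.00016 + 0.00015 + 0.000014 + 0.000089 + 0.000063 = 4.7600e-04 /h
MTBF = 1 / λ_sys = 2100 h

2100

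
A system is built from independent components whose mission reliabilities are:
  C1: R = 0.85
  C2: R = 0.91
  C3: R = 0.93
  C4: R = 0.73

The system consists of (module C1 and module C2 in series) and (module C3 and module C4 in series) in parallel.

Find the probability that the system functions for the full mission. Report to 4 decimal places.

Series (C1 and C2): 0.850000 × 0.910000 = 0.773500
Series (C3 and C4): 0.930000 × 0.730000 = 0.678900
Parallel ([0.773500] and [0.678900]): 1 − (1 − 0.773500)(1 − 0.678900) = 0.9273

0.9273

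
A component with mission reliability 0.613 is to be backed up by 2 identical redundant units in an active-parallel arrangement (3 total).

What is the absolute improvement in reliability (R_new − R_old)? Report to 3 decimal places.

0.329

R_before = 0.613
R_after = 1 − (1 − 0.613)^3 = 0.942
ΔR = 0.942 − 0.613 = 0.329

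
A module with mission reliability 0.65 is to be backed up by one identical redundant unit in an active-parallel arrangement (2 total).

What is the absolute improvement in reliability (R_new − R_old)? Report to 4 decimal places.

R_before = 0.65
R_after = 1 − (1 − 0.65)^2 = 0.8775
ΔR = 0.8775 − 0.65 = 0.2275

0.2275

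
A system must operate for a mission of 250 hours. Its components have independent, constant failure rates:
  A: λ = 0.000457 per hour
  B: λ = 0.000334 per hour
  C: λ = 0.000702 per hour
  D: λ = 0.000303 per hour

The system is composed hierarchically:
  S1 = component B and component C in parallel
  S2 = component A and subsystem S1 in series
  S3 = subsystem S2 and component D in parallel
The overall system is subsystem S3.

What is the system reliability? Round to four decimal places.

R(A) = exp(−0.000457 × 250) = 0.892035
R(B) = exp(−0.000334 × 250) = 0.919891
R(C) = exp(−0.000702 × 250) = 0.839037
R(D) = exp(−0.000303 × 250) = 0.927048
Parallel (B and C): 1 − (1 − 0.919891)(1 − 0.839037) = 0.987105
Series (A and [0.987105]): 0.892035 × 0.987105 = 0.880532
Parallel ([0.880532] and D): 1 − (1 − 0.880532)(1 − 0.927048) = 0.9913

0.9913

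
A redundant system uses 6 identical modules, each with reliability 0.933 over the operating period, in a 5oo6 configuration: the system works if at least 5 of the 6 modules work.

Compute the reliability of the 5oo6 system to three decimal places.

0.944

R = Σ_{i=5}^{6} C(6,i) p^i (1−p)^{6−i} with p = 0.933
C(6,5)·0.933^5·0.067^1 = 0.28421
C(6,6)·0.933^6·0.067^0 = 0.65961
Sum = 0.944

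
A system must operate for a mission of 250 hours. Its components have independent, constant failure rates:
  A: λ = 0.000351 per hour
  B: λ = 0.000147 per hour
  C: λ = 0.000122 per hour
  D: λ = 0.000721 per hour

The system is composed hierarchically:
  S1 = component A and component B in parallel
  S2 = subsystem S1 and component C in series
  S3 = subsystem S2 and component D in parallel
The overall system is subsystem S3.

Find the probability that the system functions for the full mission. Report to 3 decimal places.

R(A) = exp(−0.000351 × 250) = 0.91599
R(B) = exp(−0.000147 × 250) = 0.96392
R(C) = exp(−0.000122 × 250) = 0.96996
R(D) = exp(−0.000721 × 250) = 0.83506
Parallel (A and B): 1 − (1 − 0.91599)(1 − 0.96392) = 0.99697
Series ([0.99697] and C): 0.99697 × 0.96996 = 0.96702
Parallel ([0.96702] and D): 1 − (1 − 0.96702)(1 − 0.83506) = 0.995

0.995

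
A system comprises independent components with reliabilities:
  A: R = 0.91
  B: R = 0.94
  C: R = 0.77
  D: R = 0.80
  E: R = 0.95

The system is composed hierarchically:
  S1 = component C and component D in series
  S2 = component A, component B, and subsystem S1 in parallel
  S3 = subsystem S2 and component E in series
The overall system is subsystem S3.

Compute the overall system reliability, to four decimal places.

0.9480

Series (C and D): 0.770000 × 0.800000 = 0.616000
Parallel (A, B, and [0.616000]): 1 − (1 − 0.910000)(1 − 0.940000)(1 − 0.616000) = 0.997926
Series ([0.997926] and E): 0.997926 × 0.950000 = 0.9480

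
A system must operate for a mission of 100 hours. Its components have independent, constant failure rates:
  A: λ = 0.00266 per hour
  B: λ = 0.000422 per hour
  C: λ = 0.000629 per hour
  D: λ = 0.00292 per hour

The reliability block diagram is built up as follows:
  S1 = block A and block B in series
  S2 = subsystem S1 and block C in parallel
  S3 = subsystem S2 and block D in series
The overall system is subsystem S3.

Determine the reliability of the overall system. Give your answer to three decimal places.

0.735

R(A) = exp(−0.00266 × 100) = 0.76644
R(B) = exp(−0.000422 × 100) = 0.95868
R(C) = exp(−0.000629 × 100) = 0.93904
R(D) = exp(−0.00292 × 100) = 0.74677
Series (A and B): 0.76644 × 0.95868 = 0.73477
Parallel ([0.73477] and C): 1 − (1 − 0.73477)(1 − 0.93904) = 0.98383
Series ([0.98383] and D): 0.98383 × 0.74677 = 0.735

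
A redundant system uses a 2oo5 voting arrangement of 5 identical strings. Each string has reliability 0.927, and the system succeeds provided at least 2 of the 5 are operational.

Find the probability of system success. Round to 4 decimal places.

R = Σ_{i=2}^{5} C(5,i) p^i (1−p)^{5−i} with p = 0.927
C(5,2)·0.927^2·0.073^3 = 0.003343
C(5,3)·0.927^3·0.073^2 = 0.042451
C(5,4)·0.927^4·0.073^1 = 0.269533
C(5,5)·0.927^5·0.073^0 = 0.684540
Sum = 0.9999

0.9999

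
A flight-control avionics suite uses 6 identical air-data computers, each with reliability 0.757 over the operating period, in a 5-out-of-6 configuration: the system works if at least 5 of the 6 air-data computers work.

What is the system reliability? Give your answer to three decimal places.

0.551

R = Σ_{i=5}^{6} C(6,i) p^i (1−p)^{6−i} with p = 0.757
C(6,5)·0.757^5·0.243^1 = 0.36244
C(6,6)·0.757^6·0.243^0 = 0.18818
Sum = 0.551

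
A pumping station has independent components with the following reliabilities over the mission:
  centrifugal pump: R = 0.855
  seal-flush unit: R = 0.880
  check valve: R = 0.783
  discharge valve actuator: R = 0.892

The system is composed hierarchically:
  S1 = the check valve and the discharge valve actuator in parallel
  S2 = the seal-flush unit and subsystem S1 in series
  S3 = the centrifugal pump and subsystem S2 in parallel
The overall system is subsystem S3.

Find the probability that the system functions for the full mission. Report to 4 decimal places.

Parallel (check valve and discharge valve actuator): 1 − (1 − 0.783000)(1 − 0.892000) = 0.976564
Series (seal-flush unit and [0.976564]): 0.880000 × 0.976564 = 0.859376
Parallel (centrifugal pump and [0.859376]): 1 − (1 − 0.855000)(1 − 0.859376) = 0.9796

0.9796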